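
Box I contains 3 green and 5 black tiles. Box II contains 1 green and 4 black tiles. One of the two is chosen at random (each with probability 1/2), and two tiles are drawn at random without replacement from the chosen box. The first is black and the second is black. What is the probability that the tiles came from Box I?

P(E | Box I) = 5/14; P(E | Box II) = 3/5.
P(E) = 1/2·5/14 + 1/2·3/5 = 67/140.
By Bayes' rule, P(Box I | E) = 5/28 / 67/140 = 25/67 ≈ 0.3731.

25/67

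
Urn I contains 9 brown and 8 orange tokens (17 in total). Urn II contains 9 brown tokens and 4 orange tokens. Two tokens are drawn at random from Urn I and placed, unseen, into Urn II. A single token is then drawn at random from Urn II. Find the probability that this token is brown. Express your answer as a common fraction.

57/85

Condition on how many of the transferred tokens are brown (from Urn I: 9 brown of 17; then Urn II has 15 total).
  0 brown: C(9,0)C(8,2)/C(17,2) = 7/34; then P = 9/15
  1 brown: C(9,1)C(8,1)/C(17,2) = 9/17; then P = 10/15
  2 brown: C(9,2)C(8,0)/C(17,2) = 9/34; then P = 11/15
P(brown from Urn II) = 57/85 ≈ 0.6706.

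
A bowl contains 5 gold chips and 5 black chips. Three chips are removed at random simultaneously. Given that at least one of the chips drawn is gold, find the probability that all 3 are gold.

P(all 3 gold) = C(5,3)/C(10,3) = 1/12; P(at least one gold) = 1 − C(5,3)/C(10,3) = 11/12.
Since 'all 3 gold' ⊆ 'at least one gold', P(all 3 | at least one) = 1/12 / 11/12 = 1/11 ≈ 0.0909.

1/11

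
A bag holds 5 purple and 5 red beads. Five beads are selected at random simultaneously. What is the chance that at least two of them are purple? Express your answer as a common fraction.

113/126

Sum the hypergeometric tail for j = 2,…,5 purple beads.
Favorable = C(5,2)·C(5,3) + C(5,3)·C(5,2) + C(5,4)·C(5,1) + C(5,5)·C(5,0) = 226; total = C(10,5) = 252.
P = 226/252 = 113/126 ≈ 0.8968.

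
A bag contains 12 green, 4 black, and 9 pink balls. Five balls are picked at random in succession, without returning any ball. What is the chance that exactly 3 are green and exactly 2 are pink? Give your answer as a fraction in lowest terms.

Unordered draws without replacement: count favorable combinations over C(25,5).
Favorable = C(12,3) · C(4,0) · C(9,2) = 7920; total = C(25,5) = 53130.
P = 7920/53130 = 24/161 ≈ 0.1491.

24/161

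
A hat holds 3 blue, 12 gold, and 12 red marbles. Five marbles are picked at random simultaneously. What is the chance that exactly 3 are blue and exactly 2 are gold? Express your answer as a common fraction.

11/13455

Unordered draws without replacement: count favorable combinations over C(27,5).
Favorable = C(3,3) · C(12,2) · C(12,0) = 66; total = C(27,5) = 80730.
P = 66/80730 = 11/13455 ≈ 0.0008.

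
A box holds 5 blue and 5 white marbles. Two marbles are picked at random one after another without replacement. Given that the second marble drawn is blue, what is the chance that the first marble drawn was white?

P(first=white and the second marble drawn is blue) = (5/10)·(5/9) = 5/18.
P(the second marble drawn is blue) = Σ over first color = 2/9 + 5/18 = 1/2.
By Bayes, P(first=white | the second marble drawn is blue) = 5/18 / 1/2 = 5/9 ≈ 0.5556.

5/9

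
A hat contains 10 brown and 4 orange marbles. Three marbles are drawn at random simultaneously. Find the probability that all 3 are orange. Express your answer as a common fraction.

1/91

Unordered draws without replacement: count favorable combinations over C(14,3).
Favorable = C(10,0) · C(4,3) = 4; total = C(14,3) = 364.
P = 4/364 = 1/91 ≈ 0.0110.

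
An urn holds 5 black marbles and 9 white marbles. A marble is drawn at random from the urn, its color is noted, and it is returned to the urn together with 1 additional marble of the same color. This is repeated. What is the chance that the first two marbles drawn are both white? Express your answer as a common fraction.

3/7

After a white draw the urn holds 10 white out of 15.
P = (9/14)·(10/15) = 3/7 ≈ 0.4286.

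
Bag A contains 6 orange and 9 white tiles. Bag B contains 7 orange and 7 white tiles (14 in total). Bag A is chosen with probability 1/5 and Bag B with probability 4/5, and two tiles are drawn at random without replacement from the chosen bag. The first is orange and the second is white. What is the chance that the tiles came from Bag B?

490/607

P(E | Bag A) = 9/35; P(E | Bag B) = 7/26.
P(E) = 1/5·9/35 + 4/5·7/26 = 607/2275.
By Bayes' rule, P(Bag B | E) = 14/65 / 607/2275 = 490/607 ≈ 0.8072.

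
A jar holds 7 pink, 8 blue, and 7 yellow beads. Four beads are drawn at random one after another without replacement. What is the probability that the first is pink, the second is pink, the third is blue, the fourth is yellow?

14/1045

Multiply the conditional probability of each draw in order, without replacement, so each draw removes one from its color and from the total.
P = (7/22) · (6/21) · (8/20) · (7/19) = 14/1045 ≈ 0.0134.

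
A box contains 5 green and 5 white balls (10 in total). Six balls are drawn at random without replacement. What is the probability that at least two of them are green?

Sum the hypergeometric tail for j = 2,…,5 green balls.
Favorable = C(5,2)·C(5,4) + C(5,3)·C(5,3) + C(5,4)·C(5,2) + C(5,5)·C(5,1) = 205; total = C(10,6) = 210.
P = 205/210 = 41/42 ≈ 0.9762.

41/42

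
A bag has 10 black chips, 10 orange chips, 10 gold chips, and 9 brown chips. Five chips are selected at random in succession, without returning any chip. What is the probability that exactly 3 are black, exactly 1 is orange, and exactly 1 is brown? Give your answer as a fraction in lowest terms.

1200/63973

Unordered draws without replacement: count favorable combinations over C(39,5).
Favorable = C(10,3) · C(10,1) · C(10,0) · C(9,1) = 10800; total = C(39,5) = 575757.
P = 10800/575757 = 1200/63973 ≈ 0.0188.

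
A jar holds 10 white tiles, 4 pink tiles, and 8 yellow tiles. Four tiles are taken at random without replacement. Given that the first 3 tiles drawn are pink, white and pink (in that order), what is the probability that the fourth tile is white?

9/19

After removing 1 white, 2 pink, the jar has 9 white out of 19 remaining.
P(fourth is white | given) = 9/19 ≈ 0.4737.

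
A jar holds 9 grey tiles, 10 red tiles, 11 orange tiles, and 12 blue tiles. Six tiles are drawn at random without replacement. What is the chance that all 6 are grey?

6/374699

Unordered draws without replacement: count favorable combinations over C(42,6).
Favorable = C(9,6) · C(10,0) · C(11,0) · C(12,0) = 84; total = C(42,6) = 5245786.
P = 84/5245786 = 6/374699 ≈ 0.0000.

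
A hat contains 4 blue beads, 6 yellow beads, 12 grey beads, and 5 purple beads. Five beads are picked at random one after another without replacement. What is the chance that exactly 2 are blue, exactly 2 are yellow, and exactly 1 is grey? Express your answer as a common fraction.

Unordered draws without replacement: count favorable combinations over C(27,5).
Favorable = C(4,2) · C(6,2) · C(12,1) · C(5,0) = 1080; total = C(27,5) = 80730.
P = 1080/80730 = 4/299 ≈ 0.0134.

4/299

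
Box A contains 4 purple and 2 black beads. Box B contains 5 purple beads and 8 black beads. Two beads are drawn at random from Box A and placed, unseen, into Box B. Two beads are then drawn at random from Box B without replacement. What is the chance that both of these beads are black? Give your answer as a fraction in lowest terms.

Condition on how many of the transferred beads are black (from Box A: 2 black of 6; then Box B has 15 total).
  0 black: C(2,0)C(4,2)/C(6,2) = 2/5; then P = C(8,2)/C(15,2) = 4/15
  1 black: C(2,1)C(4,1)/C(6,2) = 8/15; then P = C(9,2)/C(15,2) = 12/35
  2 black: C(2,2)C(4,0)/C(6,2) = 1/15; then P = C(10,2)/C(15,2) = 3/7
P(both black) = 167/525 ≈ 0.3181.

167/525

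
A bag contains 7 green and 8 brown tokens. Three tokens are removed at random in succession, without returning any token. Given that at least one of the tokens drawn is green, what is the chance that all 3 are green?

5/57

P(all 3 green) = C(7,3)/C(15,3) = 1/13; P(at least one green) = 1 − C(8,3)/C(15,3) = 57/65.
Since 'all 3 green' ⊆ 'at least one green', P(all 3 | at least one) = 1/13 / 57/65 = 5/57 ≈ 0.0877.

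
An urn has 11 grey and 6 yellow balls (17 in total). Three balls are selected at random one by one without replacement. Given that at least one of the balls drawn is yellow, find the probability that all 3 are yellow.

4/103

P(all 3 yellow) = C(6,3)/C(17,3) = 1/34; P(at least one yellow) = 1 − C(11,3)/C(17,3) = 103/136.
Since 'all 3 yellow' ⊆ 'at least one yellow', P(all 3 | at least one) = 1/34 / 103/136 = 4/103 ≈ 0.0388.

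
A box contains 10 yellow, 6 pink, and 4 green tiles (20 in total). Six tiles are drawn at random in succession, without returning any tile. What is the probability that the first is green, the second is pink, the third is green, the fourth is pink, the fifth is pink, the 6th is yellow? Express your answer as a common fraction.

1/1938

Multiply the conditional probability of each draw in order, without replacement, so each draw removes one from its color and from the total.
P = (4/20) · (6/19) · (3/18) · (5/17) · (4/16) · (10/15) = 1/1938 ≈ 0.0005.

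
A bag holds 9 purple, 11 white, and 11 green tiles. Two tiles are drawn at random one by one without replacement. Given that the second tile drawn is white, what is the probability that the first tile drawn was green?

P(first=green and the second tile drawn is white) = (11/31)·(11/30) = 121/930.
P(the second tile drawn is white) = Σ over first color = 33/310 + 11/93 + 121/930 = 11/31.
By Bayes, P(first=green | the second tile drawn is white) = 121/930 / 11/31 = 11/30 ≈ 0.3667.

11/30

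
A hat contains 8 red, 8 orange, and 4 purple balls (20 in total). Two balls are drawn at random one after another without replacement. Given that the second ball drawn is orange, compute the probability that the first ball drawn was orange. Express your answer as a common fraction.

7/19

P(first=orange and the second ball drawn is orange) = (8/20)·(7/19) = 14/95.
P(the second ball drawn is orange) = Σ over first color = 16/95 + 14/95 + 8/95 = 2/5.
By Bayes, P(first=orange | the second ball drawn is orange) = 14/95 / 2/5 = 7/19 ≈ 0.3684.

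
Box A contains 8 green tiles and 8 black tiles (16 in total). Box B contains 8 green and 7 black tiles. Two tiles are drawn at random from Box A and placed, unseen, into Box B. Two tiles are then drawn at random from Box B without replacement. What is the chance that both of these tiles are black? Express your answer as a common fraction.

847/4080

Condition on how many of the transferred tiles are black (from Box A: 8 black of 16; then Box B has 17 total).
  0 black: C(8,0)C(8,2)/C(16,2) = 7/30; then P = C(7,2)/C(17,2) = 21/136
  1 black: C(8,1)C(8,1)/C(16,2) = 8/15; then P = C(8,2)/C(17,2) = 7/34
  2 black: C(8,2)C(8,0)/C(16,2) = 7/30; then P = C(9,2)/C(17,2) = 9/34
P(both black) = 847/4080 ≈ 0.2076.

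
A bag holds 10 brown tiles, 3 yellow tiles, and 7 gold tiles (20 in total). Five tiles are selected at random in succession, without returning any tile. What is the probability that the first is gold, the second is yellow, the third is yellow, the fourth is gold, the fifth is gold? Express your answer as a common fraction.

7/10336

Multiply the conditional probability of each draw in order, without replacement, so each draw removes one from its color and from the total.
P = (7/20) · (3/19) · (2/18) · (6/17) · (5/16) = 7/10336 ≈ 0.0007.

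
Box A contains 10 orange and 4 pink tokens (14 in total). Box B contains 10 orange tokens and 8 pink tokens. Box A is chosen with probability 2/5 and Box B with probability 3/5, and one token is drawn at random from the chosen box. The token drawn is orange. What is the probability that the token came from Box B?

7/13

P(orange | Box A) = 5/7; P(orange | Box B) = 5/9.
P(orange) = 2/5·5/7 + 3/5·5/9 = 13/21.
By Bayes' rule, P(Box B | orange) = 1/3 / 13/21 = 7/13 ≈ 0.5385.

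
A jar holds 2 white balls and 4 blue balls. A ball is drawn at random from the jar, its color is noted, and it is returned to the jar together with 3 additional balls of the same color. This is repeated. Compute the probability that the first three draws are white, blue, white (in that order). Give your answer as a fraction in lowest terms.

5/81

Track the composition after each reinforcement of +3.
P = (2/6) · (4/9) · (5/12) = 5/81 ≈ 0.0617.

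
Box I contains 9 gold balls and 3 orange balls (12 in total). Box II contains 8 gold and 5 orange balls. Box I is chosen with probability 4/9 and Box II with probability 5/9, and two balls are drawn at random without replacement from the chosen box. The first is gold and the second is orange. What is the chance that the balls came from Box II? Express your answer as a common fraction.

550/901

P(E | Box I) = 9/44; P(E | Box II) = 10/39.
P(E) = 4/9·9/44 + 5/9·10/39 = 901/3861.
By Bayes' rule, P(Box II | E) = 50/351 / 901/3861 = 550/901 ≈ 0.6104.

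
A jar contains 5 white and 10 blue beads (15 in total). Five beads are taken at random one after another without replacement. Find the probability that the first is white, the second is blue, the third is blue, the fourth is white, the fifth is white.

Multiply the conditional probability of each draw in order, without replacement, so each draw removes one from its color and from the total.
P = (5/15) · (10/14) · (9/13) · (4/12) · (3/11) = 15/1001 ≈ 0.0150.

15/1001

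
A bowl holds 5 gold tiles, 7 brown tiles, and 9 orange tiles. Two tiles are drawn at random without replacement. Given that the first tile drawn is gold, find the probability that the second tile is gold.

1/5

After removing 1 gold, the bowl has 4 gold out of 20 remaining.
P(second is gold | given) = 4/20 = 1/5 ≈ 0.2000.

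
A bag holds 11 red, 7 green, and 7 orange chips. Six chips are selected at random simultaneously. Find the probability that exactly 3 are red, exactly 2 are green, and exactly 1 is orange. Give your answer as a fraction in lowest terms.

63/460

Unordered draws without replacement: count favorable combinations over C(25,6).
Favorable = C(11,3) · C(7,2) · C(7,1) = 24255; total = C(25,6) = 177100.
P = 24255/177100 = 63/460 ≈ 0.1370.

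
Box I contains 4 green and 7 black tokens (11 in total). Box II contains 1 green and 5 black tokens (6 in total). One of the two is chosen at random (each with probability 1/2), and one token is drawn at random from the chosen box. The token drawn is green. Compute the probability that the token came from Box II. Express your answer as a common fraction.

P(green | Box I) = 4/11; P(green | Box II) = 1/6.
P(green) = 1/2·4/11 + 1/2·1/6 = 35/132.
By Bayes' rule, P(Box II | green) = 1/12 / 35/132 = 11/35 ≈ 0.3143.

11/35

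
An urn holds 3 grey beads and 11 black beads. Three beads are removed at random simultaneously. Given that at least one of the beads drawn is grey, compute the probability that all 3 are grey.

1/199

P(all 3 grey) = C(3,3)/C(14,3) = 1/364; P(at least one grey) = 1 − C(11,3)/C(14,3) = 199/364.
Since 'all 3 grey' ⊆ 'at least one grey', P(all 3 | at least one) = 1/364 / 199/364 = 1/199 ≈ 0.0050.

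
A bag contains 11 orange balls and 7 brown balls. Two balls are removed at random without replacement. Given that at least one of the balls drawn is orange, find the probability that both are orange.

5/12

P(both orange) = C(11,2)/C(18,2) = 55/153; P(at least one orange) = 1 − C(7,2)/C(18,2) = 44/51.
Since 'both orange' ⊆ 'at least one orange', P(both | at least one) = 55/153 / 44/51 = 5/12 ≈ 0.4167.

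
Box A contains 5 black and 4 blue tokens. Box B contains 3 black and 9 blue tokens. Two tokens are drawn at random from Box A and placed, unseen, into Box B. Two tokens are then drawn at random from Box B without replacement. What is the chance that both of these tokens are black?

Condition on how many of the transferred tokens are black (from Box A: 5 black of 9; then Box B has 14 total).
  0 black: C(5,0)C(4,2)/C(9,2) = 1/6; then P = C(3,2)/C(14,2) = 3/91
  1 black: C(5,1)C(4,1)/C(9,2) = 5/9; then P = C(4,2)/C(14,2) = 6/91
  2 black: C(5,2)C(4,0)/C(9,2) = 5/18; then P = C(5,2)/C(14,2) = 10/91
P(both black) = 17/234 ≈ 0.0726.

17/234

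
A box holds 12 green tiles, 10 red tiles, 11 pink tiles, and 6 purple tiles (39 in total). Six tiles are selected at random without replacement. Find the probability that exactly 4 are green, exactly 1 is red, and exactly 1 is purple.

9900/1087541

Unordered draws without replacement: count favorable combinations over C(39,6).
Favorable = C(12,4) · C(10,1) · C(11,0) · C(6,1) = 29700; total = C(39,6) = 3262623.
P = 29700/3262623 = 9900/1087541 ≈ 0.0091.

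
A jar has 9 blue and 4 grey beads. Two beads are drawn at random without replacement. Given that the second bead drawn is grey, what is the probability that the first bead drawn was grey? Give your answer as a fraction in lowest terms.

1/4

P(first=grey and the second bead drawn is grey) = (4/13)·(3/12) = 1/13.
P(the second bead drawn is grey) = Σ over first color = 3/13 + 1/13 = 4/13.
By Bayes, P(first=grey | the second bead drawn is grey) = 1/13 / 4/13 = 1/4 ≈ 0.2500.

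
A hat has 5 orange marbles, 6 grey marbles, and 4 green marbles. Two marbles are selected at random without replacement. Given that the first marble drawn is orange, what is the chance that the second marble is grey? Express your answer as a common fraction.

After removing 1 orange, the hat has 6 grey out of 14 remaining.
P(second is grey | given) = 6/14 = 3/7 ≈ 0.4286.

3/7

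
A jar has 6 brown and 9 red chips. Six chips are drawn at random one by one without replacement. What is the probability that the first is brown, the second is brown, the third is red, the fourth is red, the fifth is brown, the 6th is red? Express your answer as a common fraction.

12/715

Multiply the conditional probability of each draw in order, without replacement, so each draw removes one from its color and from the total.
P = (6/15) · (5/14) · (9/13) · (8/12) · (4/11) · (7/10) = 12/715 ≈ 0.0168.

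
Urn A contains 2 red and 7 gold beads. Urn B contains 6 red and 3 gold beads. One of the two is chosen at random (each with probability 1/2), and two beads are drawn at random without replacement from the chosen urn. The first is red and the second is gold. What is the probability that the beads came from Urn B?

P(E | Urn A) = 7/36; P(E | Urn B) = 1/4.
P(E) = 1/2·7/36 + 1/2·1/4 = 2/9.
By Bayes' rule, P(Urn B | E) = 1/8 / 2/9 = 9/16 ≈ 0.5625.

9/16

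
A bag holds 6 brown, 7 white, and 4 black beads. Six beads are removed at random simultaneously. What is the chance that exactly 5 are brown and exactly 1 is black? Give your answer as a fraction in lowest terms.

3/1547

Unordered draws without replacement: count favorable combinations over C(17,6).
Favorable = C(6,5) · C(7,0) · C(4,1) = 24; total = C(17,6) = 12376.
P = 24/12376 = 3/1547 ≈ 0.0019.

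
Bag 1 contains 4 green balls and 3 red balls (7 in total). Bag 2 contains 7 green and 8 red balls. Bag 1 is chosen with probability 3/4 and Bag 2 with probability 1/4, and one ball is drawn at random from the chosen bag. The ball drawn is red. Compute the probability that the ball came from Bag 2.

P(red | Bag 1) = 3/7; P(red | Bag 2) = 8/15.
P(red) = 3/4·3/7 + 1/4·8/15 = 191/420.
By Bayes' rule, P(Bag 2 | red) = 2/15 / 191/420 = 56/191 ≈ 0.2932.

56/191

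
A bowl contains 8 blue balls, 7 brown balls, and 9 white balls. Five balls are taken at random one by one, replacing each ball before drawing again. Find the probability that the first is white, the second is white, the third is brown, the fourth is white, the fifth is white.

Multiply the conditional probability of each draw in order, with replacement (the composition resets each draw).
P = (9/24) · (9/24) · (7/24) · (9/24) · (9/24) = 189/32768 ≈ 0.0058.

189/32768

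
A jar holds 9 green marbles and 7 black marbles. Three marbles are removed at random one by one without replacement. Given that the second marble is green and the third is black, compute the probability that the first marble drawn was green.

4/7

P(first=green and the second marble is green and the third is black) = (9/16)·(8/15)·(7/14) = 3/20.
P(E) = Σ over first color = 3/20 + 9/80 = 21/80.
By Bayes, P(first=green | E) = 3/20 / 21/80 = 4/7 ≈ 0.5714.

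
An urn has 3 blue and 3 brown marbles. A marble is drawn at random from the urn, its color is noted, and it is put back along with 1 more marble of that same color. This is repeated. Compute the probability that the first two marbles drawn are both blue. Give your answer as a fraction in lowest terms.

2/7

After a blue draw the urn holds 4 blue out of 7.
P = (3/6)·(4/7) = 2/7 ≈ 0.2857.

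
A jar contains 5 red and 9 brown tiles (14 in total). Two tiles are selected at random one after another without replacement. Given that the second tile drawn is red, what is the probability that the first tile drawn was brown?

9/13

P(first=brown and the second tile drawn is red) = (9/14)·(5/13) = 45/182.
P(the second tile drawn is red) = Σ over first color = 10/91 + 45/182 = 5/14.
By Bayes, P(first=brown | the second tile drawn is red) = 45/182 / 5/14 = 9/13 ≈ 0.6923.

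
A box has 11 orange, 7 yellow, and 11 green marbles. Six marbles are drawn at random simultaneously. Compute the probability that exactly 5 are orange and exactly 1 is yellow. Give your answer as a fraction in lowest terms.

Unordered draws without replacement: count favorable combinations over C(29,6).
Favorable = C(11,5) · C(7,1) · C(11,0) = 3234; total = C(29,6) = 475020.
P = 3234/475020 = 77/11310 ≈ 0.0068.

77/11310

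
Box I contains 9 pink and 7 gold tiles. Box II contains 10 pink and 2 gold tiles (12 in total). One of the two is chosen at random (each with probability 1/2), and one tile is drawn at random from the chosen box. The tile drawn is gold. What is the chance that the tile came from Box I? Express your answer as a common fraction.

21/29

P(gold | Box I) = 7/16; P(gold | Box II) = 1/6.
P(gold) = 1/2·7/16 + 1/2·1/6 = 29/96.
By Bayes' rule, P(Box I | gold) = 7/32 / 29/96 = 21/29 ≈ 0.7241.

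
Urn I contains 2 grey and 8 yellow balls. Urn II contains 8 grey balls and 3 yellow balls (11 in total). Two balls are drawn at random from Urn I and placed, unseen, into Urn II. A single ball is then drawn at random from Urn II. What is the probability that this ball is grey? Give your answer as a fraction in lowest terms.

Condition on how many of the transferred balls are grey (from Urn I: 2 grey of 10; then Urn II has 13 total).
  0 grey: C(2,0)C(8,2)/C(10,2) = 28/45; then P = 8/13
  1 grey: C(2,1)C(8,1)/C(10,2) = 16/45; then P = 9/13
  2 grey: C(2,2)C(8,0)/C(10,2) = 1/45; then P = 10/13
P(grey from Urn II) = 42/65 ≈ 0.6462.

42/65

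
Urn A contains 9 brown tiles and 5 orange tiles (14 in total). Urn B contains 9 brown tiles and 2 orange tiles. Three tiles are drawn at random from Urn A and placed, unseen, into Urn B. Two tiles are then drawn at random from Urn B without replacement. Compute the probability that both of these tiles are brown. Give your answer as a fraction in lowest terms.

Condition on how many of the transferred tiles are brown (from Urn A: 9 brown of 14; then Urn B has 14 total).
  0 brown: C(9,0)C(5,3)/C(14,3) = 5/182; then P = C(9,2)/C(14,2) = 36/91
  1 brown: C(9,1)C(5,2)/C(14,3) = 45/182; then P = C(10,2)/C(14,2) = 45/91
  2 brown: C(9,2)C(5,1)/C(14,3) = 45/91; then P = C(11,2)/C(14,2) = 55/91
  3 brown: C(9,3)C(5,0)/C(14,3) = 3/13; then P = C(12,2)/C(14,2) = 66/91
P(both brown) = 9927/16562 ≈ 0.5994.

9927/16562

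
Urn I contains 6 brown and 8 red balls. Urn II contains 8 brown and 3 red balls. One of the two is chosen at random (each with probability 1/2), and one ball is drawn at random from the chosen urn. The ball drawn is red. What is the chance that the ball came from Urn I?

P(red | Urn I) = 4/7; P(red | Urn II) = 3/11.
P(red) = 1/2·4/7 + 1/2·3/11 = 65/154.
By Bayes' rule, P(Urn I | red) = 2/7 / 65/154 = 44/65 ≈ 0.6769.

44/65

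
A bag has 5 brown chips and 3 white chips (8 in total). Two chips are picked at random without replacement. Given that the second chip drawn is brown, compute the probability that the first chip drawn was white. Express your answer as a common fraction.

3/7

P(first=white and the second chip drawn is brown) = (3/8)·(5/7) = 15/56.
P(the second chip drawn is brown) = Σ over first color = 5/14 + 15/56 = 5/8.
By Bayes, P(first=white | the second chip drawn is brown) = 15/56 / 5/8 = 3/7 ≈ 0.4286.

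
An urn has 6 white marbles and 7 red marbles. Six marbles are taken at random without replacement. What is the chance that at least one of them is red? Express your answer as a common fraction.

Use the complement: P(at least one red) = 1 − P(no red).
P(none) = C(6,6)/C(13,6) = 1/1716.
So P = 1 − 1/1716 = 1715/1716 ≈ 0.9994.

1715/1716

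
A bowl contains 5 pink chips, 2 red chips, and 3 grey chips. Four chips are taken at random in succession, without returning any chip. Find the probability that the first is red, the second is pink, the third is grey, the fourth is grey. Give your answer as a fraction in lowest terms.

Multiply the conditional probability of each draw in order, without replacement, so each draw removes one from its color and from the total.
P = (2/10) · (5/9) · (3/8) · (2/7) = 1/84 ≈ 0.0119.

1/84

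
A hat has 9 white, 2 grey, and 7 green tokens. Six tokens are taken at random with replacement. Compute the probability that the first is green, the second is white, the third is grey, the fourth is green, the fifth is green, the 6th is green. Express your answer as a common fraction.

2401/1889568

Multiply the conditional probability of each draw in order, with replacement (the composition resets each draw).
P = (7/18) · (9/18) · (2/18) · (7/18) · (7/18) · (7/18) = 2401/1889568 ≈ 0.0013.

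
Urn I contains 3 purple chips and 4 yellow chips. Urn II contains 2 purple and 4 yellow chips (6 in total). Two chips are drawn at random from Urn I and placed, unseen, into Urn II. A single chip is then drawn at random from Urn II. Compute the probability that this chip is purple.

Condition on how many of the transferred chips are purple (from Urn I: 3 purple of 7; then Urn II has 8 total).
  0 purple: C(3,0)C(4,2)/C(7,2) = 2/7; then P = 2/8
  1 purple: C(3,1)C(4,1)/C(7,2) = 4/7; then P = 3/8
  2 purple: C(3,2)C(4,0)/C(7,2) = 1/7; then P = 4/8
P(purple from Urn II) = 5/14 ≈ 0.3571.

5/14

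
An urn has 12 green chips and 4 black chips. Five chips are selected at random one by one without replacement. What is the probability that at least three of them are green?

341/364

Sum the hypergeometric tail for j = 3,…,5 green chips.
Favorable = C(12,3)·C(4,2) + C(12,4)·C(4,1) + C(12,5)·C(4,0) = 4092; total = C(16,5) = 4368.
P = 4092/4368 = 341/364 ≈ 0.9368.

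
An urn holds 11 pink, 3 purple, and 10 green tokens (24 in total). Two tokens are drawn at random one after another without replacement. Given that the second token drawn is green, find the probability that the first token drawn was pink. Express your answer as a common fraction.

11/23

P(first=pink and the second token drawn is green) = (11/24)·(10/23) = 55/276.
P(the second token drawn is green) = Σ over first color = 55/276 + 5/92 + 15/92 = 5/12.
By Bayes, P(first=pink | the second token drawn is green) = 55/276 / 5/12 = 11/23 ≈ 0.4783.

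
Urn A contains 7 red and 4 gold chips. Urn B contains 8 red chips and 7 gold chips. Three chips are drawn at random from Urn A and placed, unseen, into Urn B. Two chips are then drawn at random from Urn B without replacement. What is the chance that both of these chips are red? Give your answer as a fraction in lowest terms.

Condition on how many of the transferred chips are red (from Urn A: 7 red of 11; then Urn B has 18 total).
  0 red: C(7,0)C(4,3)/C(11,3) = 4/165; then P = C(8,2)/C(18,2) = 28/153
  1 red: C(7,1)C(4,2)/C(11,3) = 14/55; then P = C(9,2)/C(18,2) = 4/17
  2 red: C(7,2)C(4,1)/C(11,3) = 28/55; then P = C(10,2)/C(18,2) = 5/17
  3 red: C(7,3)C(4,0)/C(11,3) = 7/33; then P = C(11,2)/C(18,2) = 55/153
P(both red) = 2443/8415 ≈ 0.2903.

2443/8415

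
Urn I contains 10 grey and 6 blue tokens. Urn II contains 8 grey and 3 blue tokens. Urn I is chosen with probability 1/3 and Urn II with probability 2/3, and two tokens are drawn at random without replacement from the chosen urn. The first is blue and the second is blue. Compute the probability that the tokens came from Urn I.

P(E | Urn I) = 1/8; P(E | Urn II) = 3/55.
P(E) = 1/3·1/8 + 2/3·3/55 = 103/1320.
By Bayes' rule, P(Urn I | E) = 1/24 / 103/1320 = 55/103 ≈ 0.5340.

55/103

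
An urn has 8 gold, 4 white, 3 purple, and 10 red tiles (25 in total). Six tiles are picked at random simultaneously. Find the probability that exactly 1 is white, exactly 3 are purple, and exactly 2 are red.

Unordered draws without replacement: count favorable combinations over C(25,6).
Favorable = C(8,0) · C(4,1) · C(3,3) · C(10,2) = 180; total = C(25,6) = 177100.
P = 180/177100 = 9/8855 ≈ 0.0010.

9/8855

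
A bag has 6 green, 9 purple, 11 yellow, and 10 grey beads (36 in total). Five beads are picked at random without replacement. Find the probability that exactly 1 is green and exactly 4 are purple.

3/1496

Unordered draws without replacement: count favorable combinations over C(36,5).
Favorable = C(6,1) · C(9,4) · C(11,0) · C(10,0) = 756; total = C(36,5) = 376992.
P = 756/376992 = 3/1496 ≈ 0.0020.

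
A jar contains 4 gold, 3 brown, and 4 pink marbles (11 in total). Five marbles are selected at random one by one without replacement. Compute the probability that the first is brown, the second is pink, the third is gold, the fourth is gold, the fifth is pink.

3/385

Multiply the conditional probability of each draw in order, without replacement, so each draw removes one from its color and from the total.
P = (3/11) · (4/10) · (4/9) · (3/8) · (3/7) = 3/385 ≈ 0.0078.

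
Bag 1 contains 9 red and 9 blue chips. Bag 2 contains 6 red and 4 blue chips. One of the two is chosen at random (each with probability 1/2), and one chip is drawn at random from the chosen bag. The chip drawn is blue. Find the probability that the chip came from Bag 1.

P(blue | Bag 1) = 1/2; P(blue | Bag 2) = 2/5.
P(blue) = 1/2·1/2 + 1/2·2/5 = 9/20.
By Bayes' rule, P(Bag 1 | blue) = 1/4 / 9/20 = 5/9 ≈ 0.5556.

5/9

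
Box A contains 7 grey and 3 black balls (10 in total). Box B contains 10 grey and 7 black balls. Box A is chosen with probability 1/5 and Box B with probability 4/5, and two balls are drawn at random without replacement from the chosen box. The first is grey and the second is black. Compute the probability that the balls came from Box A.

P(E | Box A) = 7/30; P(E | Box B) = 35/136.
P(E) = 1/5·7/30 + 4/5·35/136 = 322/1275.
By Bayes' rule, P(Box A | E) = 7/150 / 322/1275 = 17/92 ≈ 0.1848.

17/92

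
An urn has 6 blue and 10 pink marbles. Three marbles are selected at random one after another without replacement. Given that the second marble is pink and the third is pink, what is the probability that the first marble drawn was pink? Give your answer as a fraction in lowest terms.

4/7

P(first=pink and the second marble is pink and the third is pink) = (10/16)·(9/15)·(8/14) = 3/14.
P(E) = Σ over first color = 9/56 + 3/14 = 3/8.
By Bayes, P(first=pink | E) = 3/14 / 3/8 = 4/7 ≈ 0.5714.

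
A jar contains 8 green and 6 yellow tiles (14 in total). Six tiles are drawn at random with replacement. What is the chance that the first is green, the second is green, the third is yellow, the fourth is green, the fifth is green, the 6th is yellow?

2304/117649

Multiply the conditional probability of each draw in order, with replacement (the composition resets each draw).
P = (8/14) · (8/14) · (6/14) · (8/14) · (8/14) · (6/14) = 2304/117649 ≈ 0.0196.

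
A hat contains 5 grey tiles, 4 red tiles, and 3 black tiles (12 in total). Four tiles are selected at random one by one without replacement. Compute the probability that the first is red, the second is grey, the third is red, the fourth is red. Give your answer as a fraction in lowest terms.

1/99

Multiply the conditional probability of each draw in order, without replacement, so each draw removes one from its color and from the total.
P = (4/12) · (5/11) · (3/10) · (2/9) = 1/99 ≈ 0.0101.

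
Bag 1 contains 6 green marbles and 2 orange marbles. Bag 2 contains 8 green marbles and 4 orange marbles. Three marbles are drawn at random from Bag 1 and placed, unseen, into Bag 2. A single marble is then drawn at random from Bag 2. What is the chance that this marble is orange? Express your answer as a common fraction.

Condition on how many of the transferred marbles are orange (from Bag 1: 2 orange of 8; then Bag 2 has 15 total).
  0 orange: C(2,0)C(6,3)/C(8,3) = 5/14; then P = 4/15
  1 orange: C(2,1)C(6,2)/C(8,3) = 15/28; then P = 5/15
  2 orange: C(2,2)C(6,1)/C(8,3) = 3/28; then P = 6/15
P(orange from Bag 2) = 19/60 ≈ 0.3167.

19/60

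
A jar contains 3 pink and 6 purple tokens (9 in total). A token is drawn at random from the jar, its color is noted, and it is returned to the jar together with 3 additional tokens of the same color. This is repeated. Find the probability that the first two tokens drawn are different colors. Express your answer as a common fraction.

1/3

Either pink then purple, or purple then pink; after the first draw the total is 12.
P = (3/9)·(6/12) + (6/9)·(3/12) = 1/3 ≈ 0.3333.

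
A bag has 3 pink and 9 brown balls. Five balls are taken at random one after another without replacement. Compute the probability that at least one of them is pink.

37/44

Use the complement: P(at least one pink) = 1 − P(no pink).
P(none) = C(9,5)/C(12,5) = 126/792.
So P = 1 − 126/792 = 37/44 ≈ 0.8409.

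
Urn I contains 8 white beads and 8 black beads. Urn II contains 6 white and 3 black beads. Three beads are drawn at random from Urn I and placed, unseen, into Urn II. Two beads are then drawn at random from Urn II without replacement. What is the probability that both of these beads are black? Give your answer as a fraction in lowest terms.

Condition on how many of the transferred beads are black (from Urn I: 8 black of 16; then Urn II has 12 total).
  0 black: C(8,0)C(8,3)/C(16,3) = 1/10; then P = C(3,2)/C(12,2) = 1/22
  1 black: C(8,1)C(8,2)/C(16,3) = 2/5; then P = C(4,2)/C(12,2) = 1/11
  2 black: C(8,2)C(8,1)/C(16,3) = 2/5; then P = C(5,2)/C(12,2) = 5/33
  3 black: C(8,3)C(8,0)/C(16,3) = 1/10; then P = C(6,2)/C(12,2) = 5/22
P(both black) = 41/330 ≈ 0.1242.

41/330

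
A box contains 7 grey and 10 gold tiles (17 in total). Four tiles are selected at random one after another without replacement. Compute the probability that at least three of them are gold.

15/34

Sum the hypergeometric tail for j = 3,…,4 gold tiles.
Favorable = C(10,3)·C(7,1) + C(10,4)·C(7,0) = 1050; total = C(17,4) = 2380.
P = 1050/2380 = 15/34 ≈ 0.4412.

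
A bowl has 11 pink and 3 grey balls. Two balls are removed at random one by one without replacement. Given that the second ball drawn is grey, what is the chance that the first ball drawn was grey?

P(first=grey and the second ball drawn is grey) = (3/14)·(2/13) = 3/91.
P(the second ball drawn is grey) = Σ over first color = 33/182 + 3/91 = 3/14.
By Bayes, P(first=grey | the second ball drawn is grey) = 3/91 / 3/14 = 2/13 ≈ 0.1538.

2/13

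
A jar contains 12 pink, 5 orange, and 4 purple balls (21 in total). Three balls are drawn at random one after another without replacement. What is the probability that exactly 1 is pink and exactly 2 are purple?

Unordered draws without replacement: count favorable combinations over C(21,3).
Favorable = C(12,1) · C(5,0) · C(4,2) = 72; total = C(21,3) = 1330.
P = 72/1330 = 36/665 ≈ 0.0541.

36/665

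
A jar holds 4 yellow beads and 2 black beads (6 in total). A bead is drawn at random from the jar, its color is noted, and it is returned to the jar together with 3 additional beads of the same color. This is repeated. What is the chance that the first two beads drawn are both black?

After a black draw the jar holds 5 black out of 9.
P = (2/6)·(5/9) = 5/27 ≈ 0.1852.

5/27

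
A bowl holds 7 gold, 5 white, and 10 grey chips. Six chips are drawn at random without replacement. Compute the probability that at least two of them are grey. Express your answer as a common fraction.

Sum the hypergeometric tail for j = 2,…,6 grey chips.
Favorable = C(10,2)·C(12,4) + C(10,3)·C(12,3) + C(10,4)·C(12,2) + C(10,5)·C(12,1) + C(10,6)·C(12,0) = 65769; total = C(22,6) = 74613.
P = 65769/74613 = 1993/2261 ≈ 0.8815.

1993/2261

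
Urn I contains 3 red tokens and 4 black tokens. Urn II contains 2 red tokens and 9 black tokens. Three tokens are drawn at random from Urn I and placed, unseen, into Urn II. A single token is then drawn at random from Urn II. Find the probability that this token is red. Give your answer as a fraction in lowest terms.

23/98

Condition on how many of the transferred tokens are red (from Urn I: 3 red of 7; then Urn II has 14 total).
  0 red: C(3,0)C(4,3)/C(7,3) = 4/35; then P = 2/14
  1 red: C(3,1)C(4,2)/C(7,3) = 18/35; then P = 3/14
  2 red: C(3,2)C(4,1)/C(7,3) = 12/35; then P = 4/14
  3 red: C(3,3)C(4,0)/C(7,3) = 1/35; then P = 5/14
P(red from Urn II) = 23/98 ≈ 0.2347.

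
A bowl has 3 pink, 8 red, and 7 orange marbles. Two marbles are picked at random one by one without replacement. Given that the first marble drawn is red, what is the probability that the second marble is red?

7/17

After removing 1 red, the bowl has 7 red out of 17 remaining.
P(second is red | given) = 7/17 ≈ 0.4118.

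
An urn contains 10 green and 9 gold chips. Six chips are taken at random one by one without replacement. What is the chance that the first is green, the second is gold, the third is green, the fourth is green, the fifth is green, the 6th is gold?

6/323

Multiply the conditional probability of each draw in order, without replacement, so each draw removes one from its color and from the total.
P = (10/19) · (9/18) · (9/17) · (8/16) · (7/15) · (8/14) = 6/323 ≈ 0.0186.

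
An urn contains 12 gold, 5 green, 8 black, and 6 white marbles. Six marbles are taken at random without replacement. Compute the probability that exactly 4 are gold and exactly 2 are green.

Unordered draws without replacement: count favorable combinations over C(31,6).
Favorable = C(12,4) · C(5,2) · C(8,0) · C(6,0) = 4950; total = C(31,6) = 736281.
P = 4950/736281 = 550/81809 ≈ 0.0067.

550/81809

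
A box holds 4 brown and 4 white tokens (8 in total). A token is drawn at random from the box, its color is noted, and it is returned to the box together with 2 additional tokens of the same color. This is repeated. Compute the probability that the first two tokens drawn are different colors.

2/5

Either brown then white, or white then brown; after the first draw the total is 10.
P = (4/8)·(4/10) + (4/8)·(4/10) = 2/5 ≈ 0.4000.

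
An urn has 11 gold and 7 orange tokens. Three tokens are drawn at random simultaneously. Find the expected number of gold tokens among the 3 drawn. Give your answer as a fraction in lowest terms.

By linearity of expectation, E[X] = Σ P(draw i is gold); by symmetry each draw (even without replacement) has P(gold) = 11/18.
E[X] = 3 · 11/18 = 11/6 ≈ 1.8333.

11/6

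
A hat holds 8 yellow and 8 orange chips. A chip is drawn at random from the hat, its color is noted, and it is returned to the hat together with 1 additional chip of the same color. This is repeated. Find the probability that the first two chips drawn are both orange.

After a orange draw the hat holds 9 orange out of 17.
P = (8/16)·(9/17) = 9/34 ≈ 0.2647.

9/34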